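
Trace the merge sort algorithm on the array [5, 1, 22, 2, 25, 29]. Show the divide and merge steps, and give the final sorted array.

Merge sort trace:

Split: [5, 1, 22, 2, 25, 29] -> [5, 1, 22] and [2, 25, 29]
  Split: [5, 1, 22] -> [5] and [1, 22]
    Split: [1, 22] -> [1] and [22]
    Merge: [1] + [22] -> [1, 22]
  Merge: [5] + [1, 22] -> [1, 5, 22]
  Split: [2, 25, 29] -> [2] and [25, 29]
    Split: [25, 29] -> [25] and [29]
    Merge: [25] + [29] -> [25, 29]
  Merge: [2] + [25, 29] -> [2, 25, 29]
Merge: [1, 5, 22] + [2, 25, 29] -> [1, 2, 5, 22, 25, 29]

Final sorted array: [1, 2, 5, 22, 25, 29]

The merge sort proceeds by recursively splitting the array and merging sorted halves.
After all merges, the sorted array is [1, 2, 5, 22, 25, 29].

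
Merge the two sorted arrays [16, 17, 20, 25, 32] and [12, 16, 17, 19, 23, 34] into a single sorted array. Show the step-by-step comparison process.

Merging process:

Compare 16 vs 12: take 12 from right. Merged: [12]
Compare 16 vs 16: take 16 from left. Merged: [12, 16]
Compare 17 vs 16: take 16 from right. Merged: [12, 16, 16]
Compare 17 vs 17: take 17 from left. Merged: [12, 16, 16, 17]
Compare 20 vs 17: take 17 from right. Merged: [12, 16, 16, 17, 17]
Compare 20 vs 19: take 19 from right. Merged: [12, 16, 16, 17, 17, 19]
Compare 20 vs 23: take 20 from left. Merged: [12, 16, 16, 17, 17, 19, 20]
Compare 25 vs 23: take 23 from right. Merged: [12, 16, 16, 17, 17, 19, 20, 23]
Compare 25 vs 34: take 25 from left. Merged: [12, 16, 16, 17, 17, 19, 20, 23, 25]
Compare 32 vs 34: take 32 from left. Merged: [12, 16, 16, 17, 17, 19, 20, 23, 25, 32]
Append remaining from right: [34]. Merged: [12, 16, 16, 17, 17, 19, 20, 23, 25, 32, 34]

Final merged array: [12, 16, 16, 17, 17, 19, 20, 23, 25, 32, 34]
Total comparisons: 10

The merged array is [12, 16, 16, 17, 17, 19, 20, 23, 25, 32, 34], requiring 10 comparisons. The merge step runs in O(n) time where n is the total number of elements.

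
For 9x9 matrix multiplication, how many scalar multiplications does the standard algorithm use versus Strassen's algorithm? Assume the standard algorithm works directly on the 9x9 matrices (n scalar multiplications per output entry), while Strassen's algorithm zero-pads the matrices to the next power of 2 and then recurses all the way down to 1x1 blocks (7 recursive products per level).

Matrix multiplication for 9x9 matrices:

Strassen's algorithm requires power-of-2 dimensions. Pad 9x9 to 16x16 (next power of 2).

Standard algorithm: 9^3 = 729 multiplications
Strassen's algorithm: 7^(log2(16)) = 7^4 = 2401 multiplications
Difference: 729 - 2401 = -1672 (Strassen uses MORE here due to padding overhead — for small or just-over-power-of-2 n, padding can outweigh the per-level savings)

Standard: 729 multiplications (9^3). Strassen: 2401 multiplications (7^4, after padding to 16x16). Strassen reduces 8 recursive multiplications to 7 at each level.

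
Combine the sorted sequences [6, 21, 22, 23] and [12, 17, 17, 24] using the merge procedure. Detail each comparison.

Merging process:

Compare 6 vs 12: take 6 from left. Merged: [6]
Compare 21 vs 12: take 12 from right. Merged: [6, 12]
Compare 21 vs 17: take 17 from right. Merged: [6, 12, 17]
Compare 21 vs 17: take 17 from right. Merged: [6, 12, 17, 17]
Compare 21 vs 24: take 21 from left. Merged: [6, 12, 17, 17, 21]
Compare 22 vs 24: take 22 from left. Merged: [6, 12, 17, 17, 21, 22]
Compare 23 vs 24: take 23 from left. Merged: [6, 12, 17, 17, 21, 22, 23]
Append remaining from right: [24]. Merged: [6, 12, 17, 17, 21, 22, 23, 24]

Final merged array: [6, 12, 17, 17, 21, 22, 23, 24]
Total comparisons: 7

The merged array is [6, 12, 17, 17, 21, 22, 23, 24], requiring 7 comparisons. The merge step runs in O(n) time where n is the total number of elements.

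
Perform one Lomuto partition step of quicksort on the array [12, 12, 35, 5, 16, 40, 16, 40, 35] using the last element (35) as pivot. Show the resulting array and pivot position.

Lomuto partition with pivot = 35:

Initial array: [12, 12, 35, 5, 16, 40, 16, 40, 35]

arr[0]=12 <= 35: swap with position 0, array becomes [12, 12, 35, 5, 16, 40, 16, 40, 35]
arr[1]=12 <= 35: swap with position 1, array becomes [12, 12, 35, 5, 16, 40, 16, 40, 35]
arr[2]=35 <= 35: swap with position 2, array becomes [12, 12, 35, 5, 16, 40, 16, 40, 35]
arr[3]=5 <= 35: swap with position 3, array becomes [12, 12, 35, 5, 16, 40, 16, 40, 35]
arr[4]=16 <= 35: swap with position 4, array becomes [12, 12, 35, 5, 16, 40, 16, 40, 35]
arr[5]=40 > 35: no swap
arr[6]=16 <= 35: swap with position 5, array becomes [12, 12, 35, 5, 16, 16, 40, 40, 35]
arr[7]=40 > 35: no swap

Place pivot at position 6: [12, 12, 35, 5, 16, 16, 35, 40, 40]
Pivot position: 6

After partitioning with pivot 35, the array becomes [12, 12, 35, 5, 16, 16, 35, 40, 40]. The pivot is placed at index 6. All elements to the left of the pivot are <= 35, and all elements to the right are > 35.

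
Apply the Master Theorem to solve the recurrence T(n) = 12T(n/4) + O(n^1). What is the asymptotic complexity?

Master Theorem for T(n) = 12T(n/4) + O(n^1):

a = 12, b = 4, c = 1
log_b(a) = log_4(12) = 1.7925

Case 1: c = 1 < log_4(12) = 1.7925
T(n) = O(n^(log_4 12))

For T(n) = 12T(n/4) + O(n^1): log_4(12) = 1.7925. This is Case 1 of the Master Theorem (c < log_b(a), work dominated by leaves), giving O(n^(log_4 12)).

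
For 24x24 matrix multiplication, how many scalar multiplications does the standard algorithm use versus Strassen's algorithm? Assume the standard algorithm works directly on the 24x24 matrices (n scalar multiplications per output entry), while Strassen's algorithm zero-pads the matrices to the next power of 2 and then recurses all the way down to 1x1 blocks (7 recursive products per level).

Matrix multiplication for 24x24 matrices:

Strassen's algorithm requires power-of-2 dimensions. Pad 24x24 to 32x32 (next power of 2).

Standard algorithm: 24^3 = 13824 multiplications
Strassen's algorithm: 7^(log2(32)) = 7^5 = 16807 multiplications
Difference: 13824 - 16807 = -2983 (Strassen uses MORE here due to padding overhead — for small or just-over-power-of-2 n, padding can outweigh the per-level savings)

Standard: 13824 multiplications (24^3). Strassen: 16807 multiplications (7^5, after padding to 32x32). Strassen reduces 8 recursive multiplications to 7 at each level.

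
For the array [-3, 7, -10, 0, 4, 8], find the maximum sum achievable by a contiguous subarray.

Using Kadane's algorithm on [-3, 7, -10, 0, 4, 8]:

Scanning through the array:
Position 1 (value 7): max_ending_here = 7, max_so_far = 7
Position 2 (value -10): max_ending_here = -3, max_so_far = 7
Position 3 (value 0): max_ending_here = 0, max_so_far = 7
Position 4 (value 4): max_ending_here = 4, max_so_far = 7
Position 5 (value 8): max_ending_here = 12, max_so_far = 12

Maximum subarray: [0, 4, 8]
Maximum sum: 12

The maximum subarray is [0, 4, 8] with sum 12. This subarray runs from index 3 to index 5.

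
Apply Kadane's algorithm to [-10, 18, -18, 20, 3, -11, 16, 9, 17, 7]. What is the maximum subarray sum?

Using Kadane's algorithm on [-10, 18, -18, 20, 3, -11, 16, 9, 17, 7]:

Scanning through the array:
Position 1 (value 18): max_ending_here = 18, max_so_far = 18
Position 2 (value -18): max_ending_here = 0, max_so_far = 18
Position 3 (value 20): max_ending_here = 20, max_so_far = 20
Position 4 (value 3): max_ending_here = 23, max_so_far = 23
Position 5 (value -11): max_ending_here = 12, max_so_far = 23
Position 6 (value 16): max_ending_here = 28, max_so_far = 28
Position 7 (value 9): max_ending_here = 37, max_so_far = 37
Position 8 (value 17): max_ending_here = 54, max_so_far = 54
Position 9 (value 7): max_ending_here = 61, max_so_far = 61

Maximum subarray: [18, -18, 20, 3, -11, 16, 9, 17, 7]
Maximum sum: 61

The maximum subarray is [18, -18, 20, 3, -11, 16, 9, 17, 7] with sum 61. This subarray runs from index 1 to index 9.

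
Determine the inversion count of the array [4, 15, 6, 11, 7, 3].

Finding inversions in [4, 15, 6, 11, 7, 3]:

(0, 5): arr[0]=4 > arr[5]=3
(1, 2): arr[1]=15 > arr[2]=6
(1, 3): arr[1]=15 > arr[3]=11
(1, 4): arr[1]=15 > arr[4]=7
(1, 5): arr[1]=15 > arr[5]=3
(2, 5): arr[2]=6 > arr[5]=3
(3, 4): arr[3]=11 > arr[4]=7
(3, 5): arr[3]=11 > arr[5]=3
(4, 5): arr[4]=7 > arr[5]=3

Total inversions: 9

The array has 9 inversion(s): (0,5), (1,2), (1,3), (1,4), (1,5), (2,5), (3,4), (3,5), (4,5). Each pair (i,j) satisfies i < j and arr[i] > arr[j].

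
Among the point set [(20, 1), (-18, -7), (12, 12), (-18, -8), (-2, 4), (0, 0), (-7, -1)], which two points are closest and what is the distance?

Computing all pairwise distances among 7 points:

d((20, 1), (-18, -7)) = 38.833
d((20, 1), (12, 12)) = 13.6015
d((20, 1), (-18, -8)) = 39.0512
d((20, 1), (-2, 4)) = 22.2036
d((20, 1), (0, 0)) = 20.025
d((20, 1), (-7, -1)) = 27.074
d((-18, -7), (12, 12)) = 35.5106
d((-18, -7), (-18, -8)) = 1.0 <-- minimum
d((-18, -7), (-2, 4)) = 19.4165
d((-18, -7), (0, 0)) = 19.3132
d((-18, -7), (-7, -1)) = 12.53
d((12, 12), (-18, -8)) = 36.0555
d((12, 12), (-2, 4)) = 16.1245
d((12, 12), (0, 0)) = 16.9706
d((12, 12), (-7, -1)) = 23.0217
d((-18, -8), (-2, 4)) = 20.0
d((-18, -8), (0, 0)) = 19.6977
d((-18, -8), (-7, -1)) = 13.0384
d((-2, 4), (0, 0)) = 4.4721
d((-2, 4), (-7, -1)) = 7.0711
d((0, 0), (-7, -1)) = 7.0711

Closest pair: (-18, -7) and (-18, -8) with distance 1.0

The closest pair is (-18, -7) and (-18, -8) with Euclidean distance 1.0. For 7 points, brute-force pairwise comparison is shown above. For large n, the divide-and-conquer algorithm (sort by x, recurse on halves, check the dividing strip) achieves O(n log n).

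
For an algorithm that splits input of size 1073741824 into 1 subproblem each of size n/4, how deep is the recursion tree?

For divide and conquer with division factor 4:

Problem sizes at each level:
Level 0: 1073741824
Level 1: 268435456
Level 2: 67108864
Level 3: 16777216
Level 4: 4194304
Level 5: 1048576
Level 6: 262144
Level 7: 65536
Level 8: 16384
Level 9: 4096
Level 10: 1024
Level 11: 256
Level 12: 64
Level 13: 16
Level 14: 4
Level 15: 1

The root is level 0 and the size-1 base case is level 15 (the tree spans levels 0 through 15, i.e. 16 levels counting the root), so the depth is the number of divisions: log_4(1073741824) = 15

The recursion tree depth is log_4(1073741824) = 15. At each level, the problem size is divided by 4, so it takes 15 divisions to reduce to a base case of size 1. The algorithm makes 1 recursive call at each level.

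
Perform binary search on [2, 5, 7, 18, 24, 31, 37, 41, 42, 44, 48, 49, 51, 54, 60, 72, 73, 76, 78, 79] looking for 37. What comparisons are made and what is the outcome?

Binary search for 37 in [2, 5, 7, 18, 24, 31, 37, 41, 42, 44, 48, 49, 51, 54, 60, 72, 73, 76, 78, 79]:

lo=0, hi=19, mid=9, arr[mid]=44 -> 44 > 37, search left half
lo=0, hi=8, mid=4, arr[mid]=24 -> 24 < 37, search right half
lo=5, hi=8, mid=6, arr[mid]=37 -> Found target at index 6!

Binary search finds 37 at index 6 after 3 comparisons. The search repeatedly halves the search space by comparing with the middle element.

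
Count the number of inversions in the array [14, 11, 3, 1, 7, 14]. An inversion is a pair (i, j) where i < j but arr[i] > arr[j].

Finding inversions in [14, 11, 3, 1, 7, 14]:

(0, 1): arr[0]=14 > arr[1]=11
(0, 2): arr[0]=14 > arr[2]=3
(0, 3): arr[0]=14 > arr[3]=1
(0, 4): arr[0]=14 > arr[4]=7
(1, 2): arr[1]=11 > arr[2]=3
(1, 3): arr[1]=11 > arr[3]=1
(1, 4): arr[1]=11 > arr[4]=7
(2, 3): arr[2]=3 > arr[3]=1

Total inversions: 8

The array has 8 inversion(s): (0,1), (0,2), (0,3), (0,4), (1,2), (1,3), (1,4), (2,3). Each pair (i,j) satisfies i < j and arr[i] > arr[j].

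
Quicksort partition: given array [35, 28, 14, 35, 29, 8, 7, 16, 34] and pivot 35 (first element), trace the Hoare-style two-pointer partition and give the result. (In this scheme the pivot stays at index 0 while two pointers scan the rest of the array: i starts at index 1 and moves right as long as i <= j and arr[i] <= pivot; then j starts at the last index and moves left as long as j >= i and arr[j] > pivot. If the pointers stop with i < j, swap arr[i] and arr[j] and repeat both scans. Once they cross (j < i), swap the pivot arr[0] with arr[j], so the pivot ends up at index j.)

Hoare-style two-pointer partition with pivot = 35:

Initial array: [35, 28, 14, 35, 29, 8, 7, 16, 34]

Pointers start at i = 1, j = 8.
i ends at 9, j ends at 8: the pointers have crossed (j < i), so scanning stops.

Swap pivot arr[0] with arr[8] to place pivot at position 8: [34, 28, 14, 35, 29, 8, 7, 16, 35]
Pivot position: 8

After partitioning with pivot 35, the array becomes [34, 28, 14, 35, 29, 8, 7, 16, 35]. The pivot is placed at index 8. All elements to the left of the pivot are <= 35, and all elements to the right are > 35.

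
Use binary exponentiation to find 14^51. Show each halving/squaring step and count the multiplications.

Computing 14^51 by squaring (build up from 14^1; each line after the first costs one multiplication):

14^1 = 14
14^2 = (14^1)^2 = 14^2 = 196
14^3 = 14 * 14^2 = 14 * 196 = 2744
14^6 = (14^3)^2 = 2744^2 = 7529536
14^12 = (14^6)^2 = 7529536^2 = 56693912375296
14^24 = (14^12)^2 = 56693912375296^2 = 3214199700417740936751087616
14^25 = 14 * 14^24 = 14 * 3214199700417740936751087616 = 44998795805848373114515226624
14^50 = (14^25)^2 = 44998795805848373114515226624^2 = 2024891623976437135118764865774783290467102632746078437376
14^51 = 14 * 14^50 = 14 * 2024891623976437135118764865774783290467102632746078437376 = 28348482735670119891662708120846966066539436858445098123264

Result: 28348482735670119891662708120846966066539436858445098123264
Multiplications needed: 8 (8 lines after 14^1)

14^51 = 28348482735670119891662708120846966066539436858445098123264. Using exponentiation by squaring, this requires 8 multiplications. The key idea: if the exponent is even, square the half-power; if odd, multiply by the base once.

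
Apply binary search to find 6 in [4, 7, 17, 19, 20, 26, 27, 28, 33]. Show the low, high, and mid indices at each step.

Binary search for 6 in [4, 7, 17, 19, 20, 26, 27, 28, 33]:

lo=0, hi=8, mid=4, arr[mid]=20 -> 20 > 6, search left half
lo=0, hi=3, mid=1, arr[mid]=7 -> 7 > 6, search left half
lo=0, hi=0, mid=0, arr[mid]=4 -> 4 < 6, search right half
lo=1 > hi=0, target 6 not found

Binary search determines that 6 is not in the array after 3 comparisons. The search space was exhausted without finding the target.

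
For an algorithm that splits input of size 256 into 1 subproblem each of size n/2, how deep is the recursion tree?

For divide and conquer with division factor 2:

Problem sizes at each level:
Level 0: 256
Level 1: 128
Level 2: 64
Level 3: 32
Level 4: 16
Level 5: 8
Level 6: 4
Level 7: 2
Level 8: 1

The root is level 0 and the size-1 base case is level 8 (the tree spans levels 0 through 8, i.e. 9 levels counting the root), so the depth is the number of divisions: log_2(256) = 8

The recursion tree depth is log_2(256) = 8. At each level, the problem size is divided by 2, so it takes 8 divisions to reduce to a base case of size 1. The algorithm makes 1 recursive call at each level.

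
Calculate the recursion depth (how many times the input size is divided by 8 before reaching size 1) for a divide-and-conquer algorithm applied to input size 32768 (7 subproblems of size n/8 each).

For divide and conquer with division factor 8:

Problem sizes at each level:
Level 0: 32768
Level 1: 4096
Level 2: 512
Level 3: 64
Level 4: 8
Level 5: 1

The root is level 0 and the size-1 base case is level 5 (the tree spans levels 0 through 5, i.e. 6 levels counting the root), so the depth is the number of divisions: log_8(32768) = 5

The recursion tree depth is log_8(32768) = 5. At each level, the problem size is divided by 8, so it takes 5 divisions to reduce to a base case of size 1. The algorithm makes 7 recursive calls at each level.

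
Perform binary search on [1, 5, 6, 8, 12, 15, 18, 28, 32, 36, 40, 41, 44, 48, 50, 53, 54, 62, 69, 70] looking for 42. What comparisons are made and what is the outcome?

Binary search for 42 in [1, 5, 6, 8, 12, 15, 18, 28, 32, 36, 40, 41, 44, 48, 50, 53, 54, 62, 69, 70]:

lo=0, hi=19, mid=9, arr[mid]=36 -> 36 < 42, search right half
lo=10, hi=19, mid=14, arr[mid]=50 -> 50 > 42, search left half
lo=10, hi=13, mid=11, arr[mid]=41 -> 41 < 42, search right half
lo=12, hi=13, mid=12, arr[mid]=44 -> 44 > 42, search left half
lo=12 > hi=11, target 42 not found

Binary search determines that 42 is not in the array after 4 comparisons. The search space was exhausted without finding the target.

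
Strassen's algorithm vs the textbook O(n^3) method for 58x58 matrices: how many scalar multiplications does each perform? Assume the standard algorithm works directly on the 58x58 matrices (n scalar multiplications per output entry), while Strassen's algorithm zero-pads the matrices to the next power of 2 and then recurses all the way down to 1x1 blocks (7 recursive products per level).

Matrix multiplication for 58x58 matrices:

Strassen's algorithm requires power-of-2 dimensions. Pad 58x58 to 64x64 (next power of 2).

Standard algorithm: 58^3 = 195112 multiplications
Strassen's algorithm: 7^(log2(64)) = 7^6 = 117649 multiplications
Savings: 195112 - 117649 = 77463 multiplications

Standard: 195112 multiplications (58^3). Strassen: 117649 multiplications (7^6, after padding to 64x64). Strassen reduces 8 recursive multiplications to 7 at each level.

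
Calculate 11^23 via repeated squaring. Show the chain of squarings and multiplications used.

Computing 11^23 by squaring (build up from 11^1; each line after the first costs one multiplication):

11^1 = 11
11^2 = (11^1)^2 = 11^2 = 121
11^4 = (11^2)^2 = 121^2 = 14641
11^5 = 11 * 11^4 = 11 * 14641 = 161051
11^10 = (11^5)^2 = 161051^2 = 25937424601
11^11 = 11 * 11^10 = 11 * 25937424601 = 285311670611
11^22 = (11^11)^2 = 285311670611^2 = 81402749386839761113321
11^23 = 11 * 11^22 = 11 * 81402749386839761113321 = 895430243255237372246531

Result: 895430243255237372246531
Multiplications needed: 7 (7 lines after 11^1)

11^23 = 895430243255237372246531. Using exponentiation by squaring, this requires 7 multiplications. The key idea: if the exponent is even, square the half-power; if odd, multiply by the base once.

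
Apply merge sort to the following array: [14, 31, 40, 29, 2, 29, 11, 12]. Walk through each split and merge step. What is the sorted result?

Merge sort trace:

Split: [14, 31, 40, 29, 2, 29, 11, 12] -> [14, 31, 40, 29] and [2, 29, 11, 12]
  Split: [14, 31, 40, 29] -> [14, 31] and [40, 29]
    Split: [14, 31] -> [14] and [31]
    Merge: [14] + [31] -> [14, 31]
    Split: [40, 29] -> [40] and [29]
    Merge: [40] + [29] -> [29, 40]
  Merge: [14, 31] + [29, 40] -> [14, 29, 31, 40]
  Split: [2, 29, 11, 12] -> [2, 29] and [11, 12]
    Split: [2, 29] -> [2] and [29]
    Merge: [2] + [29] -> [2, 29]
    Split: [11, 12] -> [11] and [12]
    Merge: [11] + [12] -> [11, 12]
  Merge: [2, 29] + [11, 12] -> [2, 11, 12, 29]
Merge: [14, 29, 31, 40] + [2, 11, 12, 29] -> [2, 11, 12, 14, 29, 29, 31, 40]

Final sorted array: [2, 11, 12, 14, 29, 29, 31, 40]

The merge sort proceeds by recursively splitting the array and merging sorted halves.
After all merges, the sorted array is [2, 11, 12, 14, 29, 29, 31, 40].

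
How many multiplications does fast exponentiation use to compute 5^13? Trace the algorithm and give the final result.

Computing 5^13 by squaring (build up from 5^1; each line after the first costs one multiplication):

5^1 = 5
5^2 = (5^1)^2 = 5^2 = 25
5^3 = 5 * 5^2 = 5 * 25 = 125
5^6 = (5^3)^2 = 125^2 = 15625
5^12 = (5^6)^2 = 15625^2 = 244140625
5^13 = 5 * 5^12 = 5 * 244140625 = 1220703125

Result: 1220703125
Multiplications needed: 5 (5 lines after 5^1)

5^13 = 1220703125. Using exponentiation by squaring, this requires 5 multiplications. The key idea: if the exponent is even, square the half-power; if odd, multiply by the base once.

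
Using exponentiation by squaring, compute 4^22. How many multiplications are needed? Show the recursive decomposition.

Computing 4^22 by squaring (build up from 4^1; each line after the first costs one multiplication):

4^1 = 4
4^2 = (4^1)^2 = 4^2 = 16
4^4 = (4^2)^2 = 16^2 = 256
4^5 = 4 * 4^4 = 4 * 256 = 1024
4^10 = (4^5)^2 = 1024^2 = 1048576
4^11 = 4 * 4^10 = 4 * 1048576 = 4194304
4^22 = (4^11)^2 = 4194304^2 = 17592186044416

Result: 17592186044416
Multiplications needed: 6 (6 lines after 4^1)

4^22 = 17592186044416. Using exponentiation by squaring, this requires 6 multiplications. The key idea: if the exponent is even, square the half-power; if odd, multiply by the base once.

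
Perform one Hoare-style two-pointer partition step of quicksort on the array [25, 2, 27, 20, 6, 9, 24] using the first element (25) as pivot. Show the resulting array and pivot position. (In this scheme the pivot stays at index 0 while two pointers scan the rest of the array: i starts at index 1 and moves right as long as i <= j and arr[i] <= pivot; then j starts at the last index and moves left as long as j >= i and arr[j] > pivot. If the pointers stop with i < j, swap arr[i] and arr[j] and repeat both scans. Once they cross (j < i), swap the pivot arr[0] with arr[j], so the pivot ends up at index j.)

Hoare-style two-pointer partition with pivot = 25:

Initial array: [25, 2, 27, 20, 6, 9, 24]

Pointers start at i = 1, j = 6.
i stops at index 2 (arr[2]=27 > 25), j stops at index 6 (arr[6]=24 <= 25): swap arr[2] and arr[6], array becomes [25, 2, 24, 20, 6, 9, 27]
i ends at 6, j ends at 5: the pointers have crossed (j < i), so scanning stops.

Swap pivot arr[0] with arr[5] to place pivot at position 5: [9, 2, 24, 20, 6, 25, 27]
Pivot position: 5

After partitioning with pivot 25, the array becomes [9, 2, 24, 20, 6, 25, 27]. The pivot is placed at index 5. All elements to the left of the pivot are <= 25, and all elements to the right are > 25.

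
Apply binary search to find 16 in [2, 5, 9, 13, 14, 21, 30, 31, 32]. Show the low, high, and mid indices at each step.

Binary search for 16 in [2, 5, 9, 13, 14, 21, 30, 31, 32]:

lo=0, hi=8, mid=4, arr[mid]=14 -> 14 < 16, search right half
lo=5, hi=8, mid=6, arr[mid]=30 -> 30 > 16, search left half
lo=5, hi=5, mid=5, arr[mid]=21 -> 21 > 16, search left half
lo=5 > hi=4, target 16 not found

Binary search determines that 16 is not in the array after 3 comparisons. The search space was exhausted without finding the target.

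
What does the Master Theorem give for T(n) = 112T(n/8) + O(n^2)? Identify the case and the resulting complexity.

Master Theorem for T(n) = 112T(n/8) + O(n^2):

a = 112, b = 8, c = 2
log_b(a) = log_8(112) = 2.2691

Case 1: c = 2 < log_8(112) = 2.2691
T(n) = O(n^(log_8 112))

For T(n) = 112T(n/8) + O(n^2): log_8(112) = 2.2691. This is Case 1 of the Master Theorem (c < log_b(a), work dominated by leaves), giving O(n^(log_8 112)).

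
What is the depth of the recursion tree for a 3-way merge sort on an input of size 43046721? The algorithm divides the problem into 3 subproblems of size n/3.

For divide and conquer with division factor 3:

Problem sizes at each level:
Level 0: 43046721
Level 1: 14348907
Level 2: 4782969
Level 3: 1594323
Level 4: 531441
Level 5: 177147
Level 6: 59049
Level 7: 19683
Level 8: 6561
Level 9: 2187
Level 10: 729
Level 11: 243
Level 12: 81
Level 13: 27
Level 14: 9
Level 15: 3
Level 16: 1

The root is level 0 and the size-1 base case is level 16 (the tree spans levels 0 through 16, i.e. 17 levels counting the root), so the depth is the number of divisions: log_3(43046721) = 16

The recursion tree depth is log_3(43046721) = 16. At each level, the problem size is divided by 3, so it takes 16 divisions to reduce to a base case of size 1. The algorithm makes 3 recursive calls at each level.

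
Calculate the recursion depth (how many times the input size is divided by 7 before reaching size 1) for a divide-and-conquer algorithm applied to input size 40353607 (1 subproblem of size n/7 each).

For divide and conquer with division factor 7:

Problem sizes at each level:
Level 0: 40353607
Level 1: 5764801
Level 2: 823543
Level 3: 117649
Level 4: 16807
Level 5: 2401
Level 6: 343
Level 7: 49
Level 8: 7
Level 9: 1

The root is level 0 and the size-1 base case is level 9 (the tree spans levels 0 through 9, i.e. 10 levels counting the root), so the depth is the number of divisions: log_7(40353607) = 9

The recursion tree depth is log_7(40353607) = 9. At each level, the problem size is divided by 7, so it takes 9 divisions to reduce to a base case of size 1. The algorithm makes 1 recursive call at each level.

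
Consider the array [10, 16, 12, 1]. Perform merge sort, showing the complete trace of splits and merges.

Merge sort trace:

Split: [10, 16, 12, 1] -> [10, 16] and [12, 1]
  Split: [10, 16] -> [10] and [16]
  Merge: [10] + [16] -> [10, 16]
  Split: [12, 1] -> [12] and [1]
  Merge: [12] + [1] -> [1, 12]
Merge: [10, 16] + [1, 12] -> [1, 10, 12, 16]

Final sorted array: [1, 10, 12, 16]

The merge sort proceeds by recursively splitting the array and merging sorted halves.
After all merges, the sorted array is [1, 10, 12, 16].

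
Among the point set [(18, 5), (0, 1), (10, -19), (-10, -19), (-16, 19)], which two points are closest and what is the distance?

Computing all pairwise distances among 5 points:

d((18, 5), (0, 1)) = 18.4391 <-- minimum
d((18, 5), (10, -19)) = 25.2982
d((18, 5), (-10, -19)) = 36.8782
d((18, 5), (-16, 19)) = 36.7696
d((0, 1), (10, -19)) = 22.3607
d((0, 1), (-10, -19)) = 22.3607
d((0, 1), (-16, 19)) = 24.0832
d((10, -19), (-10, -19)) = 20.0
d((10, -19), (-16, 19)) = 46.0435
d((-10, -19), (-16, 19)) = 38.4708

Closest pair: (18, 5) and (0, 1) with distance 18.4391

The closest pair is (18, 5) and (0, 1) with Euclidean distance 18.4391. For 5 points, brute-force pairwise comparison is shown above. For large n, the divide-and-conquer algorithm (sort by x, recurse on halves, check the dividing strip) achieves O(n log n).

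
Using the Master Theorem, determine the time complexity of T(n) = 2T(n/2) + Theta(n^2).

Master Theorem for T(n) = 2T(n/2) + O(n^2):

a = 2, b = 2, c = 2
log_b(a) = log_2(2) = 1.0000

Case 3: c = 2 > log_2(2) = 1.0000
T(n) = O(n^2) = O(n^2)

For T(n) = 2T(n/2) + O(n^2): log_2(2) = 1.0000. This is Case 3 of the Master Theorem (c > log_b(a), work dominated by root), giving O(n^2).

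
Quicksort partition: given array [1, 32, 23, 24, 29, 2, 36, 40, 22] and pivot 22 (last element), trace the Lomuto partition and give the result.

Lomuto partition with pivot = 22:

Initial array: [1, 32, 23, 24, 29, 2, 36, 40, 22]

arr[0]=1 <= 22: swap with position 0, array becomes [1, 32, 23, 24, 29, 2, 36, 40, 22]
arr[1]=32 > 22: no swap
arr[2]=23 > 22: no swap
arr[3]=24 > 22: no swap
arr[4]=29 > 22: no swap
arr[5]=2 <= 22: swap with position 1, array becomes [1, 2, 23, 24, 29, 32, 36, 40, 22]
arr[6]=36 > 22: no swap
arr[7]=40 > 22: no swap

Place pivot at position 2: [1, 2, 22, 24, 29, 32, 36, 40, 23]
Pivot position: 2

After partitioning with pivot 22, the array becomes [1, 2, 22, 24, 29, 32, 36, 40, 23]. The pivot is placed at index 2. All elements to the left of the pivot are <= 22, and all elements to the right are > 22.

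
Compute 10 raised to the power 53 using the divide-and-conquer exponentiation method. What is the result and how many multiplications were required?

Computing 10^53 by squaring (build up from 10^1; each line after the first costs one multiplication):

10^1 = 10
10^2 = (10^1)^2 = 10^2 = 100
10^3 = 10 * 10^2 = 10 * 100 = 1000
10^6 = (10^3)^2 = 1000^2 = 1000000
10^12 = (10^6)^2 = 1000000^2 = 1000000000000
10^13 = 10 * 10^12 = 10 * 1000000000000 = 10000000000000
10^26 = (10^13)^2 = 10000000000000^2 = 100000000000000000000000000
10^52 = (10^26)^2 = 100000000000000000000000000^2 = 10000000000000000000000000000000000000000000000000000
10^53 = 10 * 10^52 = 10 * 10000000000000000000000000000000000000000000000000000 = 100000000000000000000000000000000000000000000000000000

Result: 100000000000000000000000000000000000000000000000000000
Multiplications needed: 8 (8 lines after 10^1)

10^53 = 100000000000000000000000000000000000000000000000000000. Using exponentiation by squaring, this requires 8 multiplications. The key idea: if the exponent is even, square the half-power; if odd, multiply by the base once.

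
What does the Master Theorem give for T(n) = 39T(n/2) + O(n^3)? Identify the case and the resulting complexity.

Master Theorem for T(n) = 39T(n/2) + O(n^3):

a = 39, b = 2, c = 3
log_b(a) = log_2(39) = 5.2854

Case 1: c = 3 < log_2(39) = 5.2854
T(n) = O(n^(log_2 39))

For T(n) = 39T(n/2) + O(n^3): log_2(39) = 5.2854. This is Case 1 of the Master Theorem (c < log_b(a), work dominated by leaves), giving O(n^(log_2 39)).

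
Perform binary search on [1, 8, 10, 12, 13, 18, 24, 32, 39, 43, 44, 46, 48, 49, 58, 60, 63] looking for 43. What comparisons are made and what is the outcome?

Binary search for 43 in [1, 8, 10, 12, 13, 18, 24, 32, 39, 43, 44, 46, 48, 49, 58, 60, 63]:

lo=0, hi=16, mid=8, arr[mid]=39 -> 39 < 43, search right half
lo=9, hi=16, mid=12, arr[mid]=48 -> 48 > 43, search left half
lo=9, hi=11, mid=10, arr[mid]=44 -> 44 > 43, search left half
lo=9, hi=9, mid=9, arr[mid]=43 -> Found target at index 9!

Binary search finds 43 at index 9 after 4 comparisons. The search repeatedly halves the search space by comparing with the middle element.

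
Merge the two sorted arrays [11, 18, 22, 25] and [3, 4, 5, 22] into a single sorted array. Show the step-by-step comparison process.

Merging process:

Compare 11 vs 3: take 3 from right. Merged: [3]
Compare 11 vs 4: take 4 from right. Merged: [3, 4]
Compare 11 vs 5: take 5 from right. Merged: [3, 4, 5]
Compare 11 vs 22: take 11 from left. Merged: [3, 4, 5, 11]
Compare 18 vs 22: take 18 from left. Merged: [3, 4, 5, 11, 18]
Compare 22 vs 22: take 22 from left. Merged: [3, 4, 5, 11, 18, 22]
Compare 25 vs 22: take 22 from right. Merged: [3, 4, 5, 11, 18, 22, 22]
Append remaining from left: [25]. Merged: [3, 4, 5, 11, 18, 22, 22, 25]

Final merged array: [3, 4, 5, 11, 18, 22, 22, 25]
Total comparisons: 7

The merged array is [3, 4, 5, 11, 18, 22, 22, 25], requiring 7 comparisons. The merge step runs in O(n) time where n is the total number of elements.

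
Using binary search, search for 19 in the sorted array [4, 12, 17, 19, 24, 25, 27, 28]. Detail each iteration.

Binary search for 19 in [4, 12, 17, 19, 24, 25, 27, 28]:

lo=0, hi=7, mid=3, arr[mid]=19 -> Found target at index 3!

Binary search finds 19 at index 3 after 1 comparisons. The search repeatedly halves the search space by comparing with the middle element.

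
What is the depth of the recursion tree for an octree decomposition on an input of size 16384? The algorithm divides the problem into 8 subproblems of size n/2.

For divide and conquer with division factor 2:

Problem sizes at each level:
Level 0: 16384
Level 1: 8192
Level 2: 4096
Level 3: 2048
Level 4: 1024
Level 5: 512
Level 6: 256
Level 7: 128
Level 8: 64
Level 9: 32
Level 10: 16
Level 11: 8
Level 12: 4
Level 13: 2
Level 14: 1

The root is level 0 and the size-1 base case is level 14 (the tree spans levels 0 through 14, i.e. 15 levels counting the root), so the depth is the number of divisions: log_2(16384) = 14

The recursion tree depth is log_2(16384) = 14. At each level, the problem size is divided by 2, so it takes 14 divisions to reduce to a base case of size 1. The algorithm makes 8 recursive calls at each level.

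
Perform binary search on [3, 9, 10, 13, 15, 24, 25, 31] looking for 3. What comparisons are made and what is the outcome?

Binary search for 3 in [3, 9, 10, 13, 15, 24, 25, 31]:

lo=0, hi=7, mid=3, arr[mid]=13 -> 13 > 3, search left half
lo=0, hi=2, mid=1, arr[mid]=9 -> 9 > 3, search left half
lo=0, hi=0, mid=0, arr[mid]=3 -> Found target at index 0!

Binary search finds 3 at index 0 after 3 comparisons. The search repeatedly halves the search space by comparing with the middle element.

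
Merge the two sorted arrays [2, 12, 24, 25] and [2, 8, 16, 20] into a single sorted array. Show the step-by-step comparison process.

Merging process:

Compare 2 vs 2: take 2 from left. Merged: [2]
Compare 12 vs 2: take 2 from right. Merged: [2, 2]
Compare 12 vs 8: take 8 from right. Merged: [2, 2, 8]
Compare 12 vs 16: take 12 from left. Merged: [2, 2, 8, 12]
Compare 24 vs 16: take 16 from right. Merged: [2, 2, 8, 12, 16]
Compare 24 vs 20: take 20 from right. Merged: [2, 2, 8, 12, 16, 20]
Append remaining from left: [24, 25]. Merged: [2, 2, 8, 12, 16, 20, 24, 25]

Final merged array: [2, 2, 8, 12, 16, 20, 24, 25]
Total comparisons: 6

The merged array is [2, 2, 8, 12, 16, 20, 24, 25], requiring 6 comparisons. The merge step runs in O(n) time where n is the total number of elements.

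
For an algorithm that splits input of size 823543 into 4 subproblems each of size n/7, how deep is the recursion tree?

For divide and conquer with division factor 7:

Problem sizes at each level:
Level 0: 823543
Level 1: 117649
Level 2: 16807
Level 3: 2401
Level 4: 343
Level 5: 49
Level 6: 7
Level 7: 1

The root is level 0 and the size-1 base case is level 7 (the tree spans levels 0 through 7, i.e. 8 levels counting the root), so the depth is the number of divisions: log_7(823543) = 7

The recursion tree depth is log_7(823543) = 7. At each level, the problem size is divided by 7, so it takes 7 divisions to reduce to a base case of size 1. The algorithm makes 4 recursive calls at each level.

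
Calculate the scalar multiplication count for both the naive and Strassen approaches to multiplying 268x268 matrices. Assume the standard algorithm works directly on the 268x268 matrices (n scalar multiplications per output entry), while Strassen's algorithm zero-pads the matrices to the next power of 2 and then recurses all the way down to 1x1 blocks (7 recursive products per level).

Matrix multiplication for 268x268 matrices:

Strassen's algorithm requires power-of-2 dimensions. Pad 268x268 to 512x512 (next power of 2).

Standard algorithm: 268^3 = 19248832 multiplications
Strassen's algorithm: 7^(log2(512)) = 7^9 = 40353607 multiplications
Difference: 19248832 - 40353607 = -21104775 (Strassen uses MORE here due to padding overhead — for small or just-over-power-of-2 n, padding can outweigh the per-level savings)

Standard: 19248832 multiplications (268^3). Strassen: 40353607 multiplications (7^9, after padding to 512x512). Strassen reduces 8 recursive multiplications to 7 at each level.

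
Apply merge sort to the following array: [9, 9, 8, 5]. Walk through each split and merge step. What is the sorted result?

Merge sort trace:

Split: [9, 9, 8, 5] -> [9, 9] and [8, 5]
  Split: [9, 9] -> [9] and [9]
  Merge: [9] + [9] -> [9, 9]
  Split: [8, 5] -> [8] and [5]
  Merge: [8] + [5] -> [5, 8]
Merge: [9, 9] + [5, 8] -> [5, 8, 9, 9]

Final sorted array: [5, 8, 9, 9]

The merge sort proceeds by recursively splitting the array and merging sorted halves.
After all merges, the sorted array is [5, 8, 9, 9].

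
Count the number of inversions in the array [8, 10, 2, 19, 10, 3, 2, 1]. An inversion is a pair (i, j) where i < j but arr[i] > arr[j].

Finding inversions in [8, 10, 2, 19, 10, 3, 2, 1]:

(0, 2): arr[0]=8 > arr[2]=2
(0, 5): arr[0]=8 > arr[5]=3
(0, 6): arr[0]=8 > arr[6]=2
(0, 7): arr[0]=8 > arr[7]=1
(1, 2): arr[1]=10 > arr[2]=2
(1, 5): arr[1]=10 > arr[5]=3
(1, 6): arr[1]=10 > arr[6]=2
(1, 7): arr[1]=10 > arr[7]=1
(2, 7): arr[2]=2 > arr[7]=1
(3, 4): arr[3]=19 > arr[4]=10
(3, 5): arr[3]=19 > arr[5]=3
(3, 6): arr[3]=19 > arr[6]=2
(3, 7): arr[3]=19 > arr[7]=1
(4, 5): arr[4]=10 > arr[5]=3
(4, 6): arr[4]=10 > arr[6]=2
(4, 7): arr[4]=10 > arr[7]=1
(5, 6): arr[5]=3 > arr[6]=2
(5, 7): arr[5]=3 > arr[7]=1
(6, 7): arr[6]=2 > arr[7]=1

Total inversions: 19

The array has 19 inversion(s): (0,2), (0,5), (0,6), (0,7), (1,2), (1,5), (1,6), (1,7), (2,7), (3,4), (3,5), (3,6), (3,7), (4,5), (4,6), (4,7), (5,6), (5,7), (6,7). Each pair (i,j) satisfies i < j and arr[i] > arr[j].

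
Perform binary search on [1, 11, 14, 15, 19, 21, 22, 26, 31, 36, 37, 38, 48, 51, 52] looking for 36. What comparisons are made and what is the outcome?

Binary search for 36 in [1, 11, 14, 15, 19, 21, 22, 26, 31, 36, 37, 38, 48, 51, 52]:

lo=0, hi=14, mid=7, arr[mid]=26 -> 26 < 36, search right half
lo=8, hi=14, mid=11, arr[mid]=38 -> 38 > 36, search left half
lo=8, hi=10, mid=9, arr[mid]=36 -> Found target at index 9!

Binary search finds 36 at index 9 after 3 comparisons. The search repeatedly halves the search space by comparing with the middle element.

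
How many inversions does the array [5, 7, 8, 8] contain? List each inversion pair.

Finding inversions in [5, 7, 8, 8]:


Total inversions: 0

The array has 0 inversions. It is already sorted.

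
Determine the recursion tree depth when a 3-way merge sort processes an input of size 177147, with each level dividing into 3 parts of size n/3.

For divide and conquer with division factor 3:

Problem sizes at each level:
Level 0: 177147
Level 1: 59049
Level 2: 19683
Level 3: 6561
Level 4: 2187
Level 5: 729
Level 6: 243
Level 7: 81
Level 8: 27
Level 9: 9
Level 10: 3
Level 11: 1

The root is level 0 and the size-1 base case is level 11 (the tree spans levels 0 through 11, i.e. 12 levels counting the root), so the depth is the number of divisions: log_3(177147) = 11

The recursion tree depth is log_3(177147) = 11. At each level, the problem size is divided by 3, so it takes 11 divisions to reduce to a base case of size 1. The algorithm makes 3 recursive calls at each level.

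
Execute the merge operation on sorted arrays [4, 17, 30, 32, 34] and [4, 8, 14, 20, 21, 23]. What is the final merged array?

Merging process:

Compare 4 vs 4: take 4 from left. Merged: [4]
Compare 17 vs 4: take 4 from right. Merged: [4, 4]
Compare 17 vs 8: take 8 from right. Merged: [4, 4, 8]
Compare 17 vs 14: take 14 from right. Merged: [4, 4, 8, 14]
Compare 17 vs 20: take 17 from left. Merged: [4, 4, 8, 14, 17]
Compare 30 vs 20: take 20 from right. Merged: [4, 4, 8, 14, 17, 20]
Compare 30 vs 21: take 21 from right. Merged: [4, 4, 8, 14, 17, 20, 21]
Compare 30 vs 23: take 23 from right. Merged: [4, 4, 8, 14, 17, 20, 21, 23]
Append remaining from left: [30, 32, 34]. Merged: [4, 4, 8, 14, 17, 20, 21, 23, 30, 32, 34]

Final merged array: [4, 4, 8, 14, 17, 20, 21, 23, 30, 32, 34]
Total comparisons: 8

The merged array is [4, 4, 8, 14, 17, 20, 21, 23, 30, 32, 34], requiring 8 comparisons. The merge step runs in O(n) time where n is the total number of elements.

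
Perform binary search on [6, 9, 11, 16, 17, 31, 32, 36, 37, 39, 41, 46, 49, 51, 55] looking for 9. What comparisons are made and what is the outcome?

Binary search for 9 in [6, 9, 11, 16, 17, 31, 32, 36, 37, 39, 41, 46, 49, 51, 55]:

lo=0, hi=14, mid=7, arr[mid]=36 -> 36 > 9, search left half
lo=0, hi=6, mid=3, arr[mid]=16 -> 16 > 9, search left half
lo=0, hi=2, mid=1, arr[mid]=9 -> Found target at index 1!

Binary search finds 9 at index 1 after 3 comparisons. The search repeatedly halves the search space by comparing with the middle element.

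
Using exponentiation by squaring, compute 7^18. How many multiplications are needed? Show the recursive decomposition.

Computing 7^18 by squaring (build up from 7^1; each line after the first costs one multiplication):

7^1 = 7
7^2 = (7^1)^2 = 7^2 = 49
7^4 = (7^2)^2 = 49^2 = 2401
7^8 = (7^4)^2 = 2401^2 = 5764801
7^9 = 7 * 7^8 = 7 * 5764801 = 40353607
7^18 = (7^9)^2 = 40353607^2 = 1628413597910449

Result: 1628413597910449
Multiplications needed: 5 (5 lines after 7^1)

7^18 = 1628413597910449. Using exponentiation by squaring, this requires 5 multiplications. The key idea: if the exponent is even, square the half-power; if odd, multiply by the base once.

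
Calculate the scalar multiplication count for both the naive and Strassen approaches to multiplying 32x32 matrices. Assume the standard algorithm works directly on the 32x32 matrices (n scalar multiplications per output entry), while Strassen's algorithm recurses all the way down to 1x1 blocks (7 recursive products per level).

Matrix multiplication for 32x32 matrices:

Standard algorithm: 32^3 = 32768 multiplications
Strassen's algorithm: 7^(log2(32)) = 7^5 = 16807 multiplications
Savings: 32768 - 16807 = 15961 multiplications

Standard: 32768 multiplications (32^3). Strassen: 16807 multiplications (7^5). Strassen reduces 8 recursive multiplications to 7 at each level.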